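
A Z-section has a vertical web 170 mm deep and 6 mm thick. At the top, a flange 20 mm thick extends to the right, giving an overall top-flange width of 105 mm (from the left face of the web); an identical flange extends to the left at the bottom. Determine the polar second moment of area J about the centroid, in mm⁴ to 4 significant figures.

Split into non-overlapping primitives; take the origin at the lower-left of the bounding box.
Web: 6 × 170, A = 1 020 mm², y = 85 mm, Ī = 2 456 500 mm⁴.
Top flange (beyond web): 99 × 20, A = 1 980 mm², y = 160 mm, Ī = 66 000 mm⁴.
Bottom flange (beyond web): 99 × 20, A = 1 980 mm², y = 10 mm, Ī = 66 000 mm⁴.
Centroid: ȳ = ΣA·y / ΣA = 85 mm.
Transfer each piece to the centroidal x-axis using Ī + A·d² with d = y − 85:
  web: d = 0 mm → contributes +2 456 500 mm⁴
  top flange (beyond web): d = 75 mm → contributes +11 203 500 mm⁴
  bottom flange (beyond web): d = -75 mm → contributes +11 203 500 mm⁴
Total I = 24 863 500 mm⁴.
For the y-axis: x̄ = 102 mm.
Repeating about the centroidal y-axis gives I_y = 14 152 140 mm⁴.
Polar second moment: J = I_x + I_y = 39 015 640 mm⁴.

J ≈ 3.902 × 10⁷ mm⁴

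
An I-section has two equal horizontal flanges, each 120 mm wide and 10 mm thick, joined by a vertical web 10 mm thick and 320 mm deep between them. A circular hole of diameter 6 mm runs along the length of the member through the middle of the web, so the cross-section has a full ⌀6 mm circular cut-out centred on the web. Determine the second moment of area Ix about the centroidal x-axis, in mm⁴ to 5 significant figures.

Break the section into simple shapes (no overlaps), measuring from the bottom-left corner of the bounding box.
Bottom flange: 120 × 10, A = 1 200 mm², y = 5 mm, Ī = 10 000 mm⁴.
Web: 10 × 320, A = 3 200 mm², y = 170 mm, Ī = 27 306 667 mm⁴.
Top flange: 120 × 10, A = 1 200 mm², y = 335 mm, Ī = 10 000 mm⁴.
Hole (subtracted): ⌀6, A = 28.27433 mm², y = 170 mm, Ī = 63.61725 mm⁴.
By symmetry the centroid is at mid-height, ȳ = 170 mm.
Transfer each piece to the centroidal x-axis using Ī + A·d² with d = y − 170:
  bottom flange: d = -165 mm → contributes +32 680 000 mm⁴
  web: d = 0 mm → contributes +27 306 667 mm⁴
  top flange: d = 165 mm → contributes +32 680 000 mm⁴
  hole: d = 0 mm → contributes −63.61725 mm⁴
Total I = 92 666 603 mm⁴.

Ix ≈ 9.2667 × 10⁷ mm⁴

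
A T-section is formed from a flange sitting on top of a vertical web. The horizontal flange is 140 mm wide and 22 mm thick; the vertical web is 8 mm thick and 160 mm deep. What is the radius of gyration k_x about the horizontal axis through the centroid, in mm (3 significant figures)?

Treat the section as a set of non-overlapping primitives; coordinates are from the bounding-box lower-left.
Flange: 140 × 22, A = 3 080 mm², y = 171 mm, Ī = 124 227 mm⁴.
Web: 8 × 160, A = 1 280 mm², y = 80 mm, Ī = 2 730 667 mm⁴.
Centroid: ȳ = ΣA·y / ΣA = 144.28 mm.
Transfer each piece to the horizontal axis through the centroid using Ī + A·d² with d = y − 144.28:
  flange: d = 26.716 mm → contributes +2 322 494 mm⁴
  web: d = -64.284 mm → contributes +8 020 247 mm⁴
Total I = 10 342 741 mm⁴.
Radius of gyration: k = √(I/A) = √(10 342 741 / 4 360) = 48.705 mm.

k_x ≈ 48.7 mm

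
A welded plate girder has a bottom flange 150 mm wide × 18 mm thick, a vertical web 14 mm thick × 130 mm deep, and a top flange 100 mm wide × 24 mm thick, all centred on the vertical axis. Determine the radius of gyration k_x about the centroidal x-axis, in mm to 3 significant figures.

k_x ≈ 67.7 mm

Treat the section as a set of non-overlapping primitives; coordinates are from the bounding-box lower-left.
Bottom plate: 150 × 18, A = 2 700 mm², y = 9 mm, Ī = 72 900 mm⁴.
Web plate: 14 × 130, A = 1 820 mm², y = 83 mm, Ī = 2 563 167 mm⁴.
Top plate: 100 × 24, A = 2 400 mm², y = 160 mm, Ī = 115 200 mm⁴.
Centroid: ȳ = ΣA·y / ΣA = 80.832 mm.
Transfer each piece to the centroidal x-axis using Ī + A·d² with d = y − 80.832:
  bottom plate: d = -71.832 mm → contributes +14 004 601 mm⁴
  web plate: d = 2.1676 mm → contributes +2 571 718 mm⁴
  top plate: d = 79.168 mm → contributes +15 157 233 mm⁴
Total I = 31 733 552 mm⁴.
Radius of gyration: k = √(I/A) = √(31 733 552 / 6 920) = 67.718 mm.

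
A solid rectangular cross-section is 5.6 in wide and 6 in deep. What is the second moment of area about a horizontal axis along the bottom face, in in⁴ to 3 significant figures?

The section: 5.6 × 6, A = 33.6 in², y = 3 in, Ī = 100.8 in⁴.
Transfer it to a horizontal axis along the bottom face using Ī + A·d² with d = y − 0:
  the section: d = 3 in → contributes +403.2 in⁴
Total I = 403.2 in⁴.

I_base ≈ 403 in⁴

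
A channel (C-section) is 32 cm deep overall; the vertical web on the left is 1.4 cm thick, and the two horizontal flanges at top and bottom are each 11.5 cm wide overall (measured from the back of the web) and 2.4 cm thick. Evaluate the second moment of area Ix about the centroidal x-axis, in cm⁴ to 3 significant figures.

Ix ≈ 1.45 × 10⁴ cm⁴

Split into non-overlapping primitives; take the origin at the lower-left of the bounding box.
Web: 1.4 × 32, A = 44.8 cm², y = 16 cm, Ī = 3822.9 cm⁴.
Top flange (beyond web): 10.1 × 2.4, A = 24.24 cm², y = 30.8 cm, Ī = 11.635 cm⁴.
Bottom flange (beyond web): 10.1 × 2.4, A = 24.24 cm², y = 1.2 cm, Ī = 11.635 cm⁴.
By symmetry the centroid is at mid-height, ȳ = 16 cm.
Transfer each piece to the centroidal x-axis using Ī + A·d² with d = y − 16:
  web: d = 0 cm → contributes +3822.9 cm⁴
  top flange (beyond web): d = 14.8 cm → contributes +5321.2 cm⁴
  bottom flange (beyond web): d = -14.8 cm → contributes +5321.2 cm⁴
Total I = 14 465 cm⁴.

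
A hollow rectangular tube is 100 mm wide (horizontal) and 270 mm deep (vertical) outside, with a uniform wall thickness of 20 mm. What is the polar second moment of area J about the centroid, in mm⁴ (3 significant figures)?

J ≈ 1.22 × 10⁸ mm⁴

Decompose the section into non-overlapping parts with the origin at the bottom-left of its bounding rectangle.
Outer rectangle: 100 × 270, A = 27 000 mm², y = 135 mm, Ī = 164 025 000 mm⁴.
Inner void (subtracted): 60 × 230, A = 13 800 mm², y = 135 mm, Ī = 60 835 000 mm⁴.
By symmetry the centroid is at mid-height, ȳ = 135 mm.
All pieces are centred on the centroidal x-axis, so I = ΣĪ (holes subtracted) = 103 190 000 mm⁴.
Repeating about the centroidal y-axis gives I_y = 18 360 000 mm⁴.
Polar second moment: J = I_x + I_y = 121 550 000 mm⁴.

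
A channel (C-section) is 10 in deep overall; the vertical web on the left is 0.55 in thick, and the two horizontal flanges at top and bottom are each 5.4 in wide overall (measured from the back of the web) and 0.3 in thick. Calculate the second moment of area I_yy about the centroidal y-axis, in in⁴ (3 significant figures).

Decompose the section into non-overlapping parts with the origin at the bottom-left of its bounding rectangle.
Web: 0.55 × 10, A = 5.5 in², x = 0.275 in, Ī = 0.13865 in⁴.
Top flange (beyond web): 4.85 × 0.3, A = 1.455 in², x = 2.975 in, Ī = 2.8521 in⁴.
Bottom flange (beyond web): 4.85 × 0.3, A = 1.455 in², x = 2.975 in, Ī = 2.8521 in⁴.
Centroid: x̄ = ΣA·x / ΣA = 1.2092 in.
Transfer each piece to the centroidal y-axis using Ī + A·d² with d = x − 1.2092:
  web: d = -0.93424 in → contributes +4.9391 in⁴
  top flange (beyond web): d = 1.7658 in → contributes +7.3886 in⁴
  bottom flange (beyond web): d = 1.7658 in → contributes +7.3886 in⁴
Total I = 19.716 in⁴.

I_yy ≈ 19.7 in⁴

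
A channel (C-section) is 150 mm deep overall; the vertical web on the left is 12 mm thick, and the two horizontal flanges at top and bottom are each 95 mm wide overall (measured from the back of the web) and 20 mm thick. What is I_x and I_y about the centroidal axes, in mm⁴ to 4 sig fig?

Split into non-overlapping primitives; take the origin at the lower-left of the bounding box.
Web: 12 × 150, A = 1 800 mm², y = 75 mm, Ī = 3 375 000 mm⁴.
Top flange (beyond web): 83 × 20, A = 1 660 mm², y = 140 mm, Ī = 55333.3 mm⁴.
Bottom flange (beyond web): 83 × 20, A = 1 660 mm², y = 10 mm, Ī = 55333.3 mm⁴.
By symmetry the centroid is at mid-height, ȳ = 75 mm.
Transfer each piece to the centroidal x-axis using Ī + A·d² with d = y − 75:
  web: d = 0 mm → contributes +3 375 000 mm⁴
  top flange (beyond web): d = 65 mm → contributes +7 068 833 mm⁴
  bottom flange (beyond web): d = -65 mm → contributes +7 068 833 mm⁴
Total I = 17 512 667 mm⁴.
For the y-axis: x̄ = 36.8008 mm.
Repeating about the centroidal y-axis gives I_y = 4 561 023 mm⁴.

I_x ≈ 1.751 × 10⁷ mm⁴, I_y ≈ 4.561 × 10⁶ mm⁴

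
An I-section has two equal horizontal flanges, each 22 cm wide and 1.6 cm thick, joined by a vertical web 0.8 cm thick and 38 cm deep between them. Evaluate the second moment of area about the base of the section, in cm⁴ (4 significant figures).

I_base ≈ 7.405 × 10⁴ cm⁴

Treat the section as a set of non-overlapping primitives; coordinates are from the bounding-box lower-left.
Bottom flange: 22 × 1.6, A = 35.2 cm², y = 0.8 cm, Ī = 7.50933 cm⁴.
Web: 0.8 × 38, A = 30.4 cm², y = 20.6 cm, Ī = 3658.13 cm⁴.
Top flange: 22 × 1.6, A = 35.2 cm², y = 40.4 cm, Ī = 7.50933 cm⁴.
Transfer each piece to a horizontal axis along the bottom face using Ī + A·d² with d = y − 0:
  bottom flange: d = 0.8 cm → contributes +30.0373 cm⁴
  web: d = 20.6 cm → contributes +16558.7 cm⁴
  top flange: d = 40.4 cm → contributes +57459.5 cm⁴
Total I = 74048.3 cm⁴.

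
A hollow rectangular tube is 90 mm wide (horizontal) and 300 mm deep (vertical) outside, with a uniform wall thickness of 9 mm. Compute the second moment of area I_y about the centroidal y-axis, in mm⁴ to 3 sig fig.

Decompose the section into non-overlapping parts with the origin at the bottom-left of its bounding rectangle.
Outer rectangle: 90 × 300, A = 27 000 mm², x = 45 mm, Ī = 18 225 000 mm⁴.
Inner void (subtracted): 72 × 282, A = 20 304 mm², x = 45 mm, Ī = 8 771 328 mm⁴.
By symmetry the centroid is at mid-width, x̄ = 45 mm.
All pieces are centred on the centroidal y-axis, so I = ΣĪ (holes subtracted) = 9 453 672 mm⁴.

I_y ≈ 9.45 × 10⁶ mm⁴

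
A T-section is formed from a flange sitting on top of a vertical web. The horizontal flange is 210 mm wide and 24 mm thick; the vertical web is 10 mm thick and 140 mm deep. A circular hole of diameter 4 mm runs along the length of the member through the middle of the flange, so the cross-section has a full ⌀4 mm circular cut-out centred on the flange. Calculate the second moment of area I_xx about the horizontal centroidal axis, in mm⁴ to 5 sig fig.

I_xx ≈ 9.8917 × 10⁶ mm⁴

Break the section into simple shapes (no overlaps), measuring from the bottom-left corner of the bounding box.
Flange: 210 × 24, A = 5 040 mm², y = 152 mm, Ī = 241 920 mm⁴.
Web: 10 × 140, A = 1 400 mm², y = 70 mm, Ī = 2 286 667 mm⁴.
Hole (subtracted): ⌀4, A = 12.56637 mm², y = 152 mm, Ī = 12.56637 mm⁴.
Centroid: ȳ = ΣA·y / ΣA = 134.1391 mm.
Transfer each piece to the horizontal centroidal axis using Ī + A·d² with d = y − 134.1391:
  flange: d = 17.86094 mm → contributes +1 849 746 mm⁴
  web: d = -64.13906 mm → contributes +8 046 013 mm⁴
  hole: d = 17.86094 mm → contributes −4021.404 mm⁴
Total I = 9 891 738 mm⁴.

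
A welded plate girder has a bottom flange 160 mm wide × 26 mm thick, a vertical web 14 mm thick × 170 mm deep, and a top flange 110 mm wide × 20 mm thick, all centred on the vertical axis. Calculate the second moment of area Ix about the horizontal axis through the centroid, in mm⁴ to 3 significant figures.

Ix ≈ 6.13 × 10⁷ mm⁴

Break the section into simple shapes (no overlaps), measuring from the bottom-left corner of the bounding box.
Bottom plate: 160 × 26, A = 4 160 mm², y = 13 mm, Ī = 234 347 mm⁴.
Web plate: 14 × 170, A = 2 380 mm², y = 111 mm, Ī = 5 731 833 mm⁴.
Top plate: 110 × 20, A = 2 200 mm², y = 206 mm, Ī = 73 333 mm⁴.
Centroid: ȳ = ΣA·y / ΣA = 88.268 mm.
Transfer each piece to the horizontal axis through the centroid using Ī + A·d² with d = y − 88.268:
  bottom plate: d = -75.268 mm → contributes +23 801 711 mm⁴
  web plate: d = 22.732 mm → contributes +6 961 712 mm⁴
  top plate: d = 117.73 mm → contributes +30 567 283 mm⁴
Total I = 61 330 707 mm⁴.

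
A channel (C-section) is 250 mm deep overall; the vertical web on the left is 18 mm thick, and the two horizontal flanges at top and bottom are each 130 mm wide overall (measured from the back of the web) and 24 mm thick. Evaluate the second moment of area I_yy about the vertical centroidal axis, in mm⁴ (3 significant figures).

Split into non-overlapping primitives; take the origin at the lower-left of the bounding box.
Web: 18 × 250, A = 4 500 mm², x = 9 mm, Ī = 121 500 mm⁴.
Top flange (beyond web): 112 × 24, A = 2 688 mm², x = 74 mm, Ī = 2 809 856 mm⁴.
Bottom flange (beyond web): 112 × 24, A = 2 688 mm², x = 74 mm, Ī = 2 809 856 mm⁴.
Centroid: x̄ = ΣA·x / ΣA = 44.383 mm.
Transfer each piece to the vertical centroidal axis using Ī + A·d² with d = x − 44.383:
  web: d = -35.383 mm → contributes +5 755 224 mm⁴
  top flange (beyond web): d = 29.617 mm → contributes +5 167 720 mm⁴
  bottom flange (beyond web): d = 29.617 mm → contributes +5 167 720 mm⁴
Total I = 16 090 665 mm⁴.

I_yy ≈ 1.61 × 10⁷ mm⁴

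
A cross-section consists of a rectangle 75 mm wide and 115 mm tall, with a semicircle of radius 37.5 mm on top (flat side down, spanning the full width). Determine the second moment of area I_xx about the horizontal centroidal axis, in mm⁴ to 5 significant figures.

I_xx ≈ 1.9201 × 10⁷ mm⁴

Split into non-overlapping primitives; take the origin at the lower-left of the bounding box.
Rectangular body: 75 × 115, A = 8 625 mm², y = 57.5 mm, Ī = 9 505 469 mm⁴.
Semicircular cap: semicircle r = 37.5, A = 2208.932 mm², y = 130.9155 mm, Ī = 217048.7 mm⁴.
Centroid: ȳ = ΣA·y / ΣA = 72.4687 mm.
Transfer each piece to the horizontal centroidal axis using Ī + A·d² with d = y − 72.4687:
  rectangular body: d = -14.9687 mm → contributes +11 438 003 mm⁴
  semicircular cap: d = 58.4468 mm → contributes +7 762 823 mm⁴
Total I = 19 200 826 mm⁴.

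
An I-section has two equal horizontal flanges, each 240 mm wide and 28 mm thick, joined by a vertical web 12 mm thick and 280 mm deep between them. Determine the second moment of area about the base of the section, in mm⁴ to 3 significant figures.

I_base ≈ 8.16 × 10⁸ mm⁴

Break the section into simple shapes (no overlaps), measuring from the bottom-left corner of the bounding box.
Bottom flange: 240 × 28, A = 6 720 mm², y = 14 mm, Ī = 439 040 mm⁴.
Web: 12 × 280, A = 3 360 mm², y = 168 mm, Ī = 21 952 000 mm⁴.
Top flange: 240 × 28, A = 6 720 mm², y = 322 mm, Ī = 439 040 mm⁴.
Transfer each piece to the bottom edge using Ī + A·d² with d = y − 0:
  bottom flange: d = 14 mm → contributes +1 756 160 mm⁴
  web: d = 168 mm → contributes +116 784 640 mm⁴
  top flange: d = 322 mm → contributes +697 195 520 mm⁴
Total I = 815 736 320 mm⁴.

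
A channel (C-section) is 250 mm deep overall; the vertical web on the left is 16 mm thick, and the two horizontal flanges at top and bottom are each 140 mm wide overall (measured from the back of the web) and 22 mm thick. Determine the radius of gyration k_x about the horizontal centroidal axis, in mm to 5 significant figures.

k_x ≈ 98.615 mm

Break the section into simple shapes (no overlaps), measuring from the bottom-left corner of the bounding box.
Web: 16 × 250, A = 4 000 mm², y = 125 mm, Ī = 20 833 333 mm⁴.
Top flange (beyond web): 124 × 22, A = 2 728 mm², y = 239 mm, Ī = 110029.3 mm⁴.
Bottom flange (beyond web): 124 × 22, A = 2 728 mm², y = 11 mm, Ī = 110029.3 mm⁴.
By symmetry the centroid is at mid-height, ȳ = 125 mm.
Transfer each piece to the horizontal centroidal axis using Ī + A·d² with d = y − 125:
  web: d = 0 mm → contributes +20 833 333 mm⁴
  top flange (beyond web): d = 114 mm → contributes +35 563 117 mm⁴
  bottom flange (beyond web): d = -114 mm → contributes +35 563 117 mm⁴
Total I = 91 959 568 mm⁴.
Radius of gyration: k = √(I/A) = √(91 959 568 / 9 456) = 98.6154 mm.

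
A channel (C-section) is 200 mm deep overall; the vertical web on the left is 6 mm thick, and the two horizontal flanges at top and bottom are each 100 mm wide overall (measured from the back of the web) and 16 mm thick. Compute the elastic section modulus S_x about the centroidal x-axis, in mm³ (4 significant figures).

Treat the section as a set of non-overlapping primitives; coordinates are from the bounding-box lower-left.
Web: 6 × 200, A = 1 200 mm², y = 100 mm, Ī = 4 000 000 mm⁴.
Top flange (beyond web): 94 × 16, A = 1 504 mm², y = 192 mm, Ī = 32085.3 mm⁴.
Bottom flange (beyond web): 94 × 16, A = 1 504 mm², y = 8 mm, Ī = 32085.3 mm⁴.
By symmetry the centroid is at mid-height, ȳ = 100 mm.
Transfer each piece to the centroidal x-axis using Ī + A·d² with d = y − 100:
  web: d = 0 mm → contributes +4 000 000 mm⁴
  top flange (beyond web): d = 92 mm → contributes +12 761 941 mm⁴
  bottom flange (beyond web): d = -92 mm → contributes +12 761 941 mm⁴
Total I = 29 523 883 mm⁴.
Extreme fibre distance c = 100 mm; S = I/c = 295 239 mm³.

S_x ≈ 2.952 × 10⁵ mm³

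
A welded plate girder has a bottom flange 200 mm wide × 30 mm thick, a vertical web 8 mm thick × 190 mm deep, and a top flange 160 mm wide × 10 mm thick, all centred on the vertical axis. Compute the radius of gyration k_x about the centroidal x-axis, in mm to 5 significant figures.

Decompose the section into non-overlapping parts with the origin at the bottom-left of its bounding rectangle.
Bottom plate: 200 × 30, A = 6 000 mm², y = 15 mm, Ī = 450 000 mm⁴.
Web plate: 8 × 190, A = 1 520 mm², y = 125 mm, Ī = 4 572 667 mm⁴.
Top plate: 160 × 10, A = 1 600 mm², y = 225 mm, Ī = 13333.33 mm⁴.
Centroid: ȳ = ΣA·y / ΣA = 70.17544 mm.
Transfer each piece to the centroidal x-axis using Ī + A·d² with d = y − 70.17544:
  bottom plate: d = -55.17544 mm → contributes +18 715 974 mm⁴
  web plate: d = 54.82456 mm → contributes +9 141 380 mm⁴
  top plate: d = 154.8246 mm → contributes +38 366 365 mm⁴
Total I = 66 223 719 mm⁴.
Radius of gyration: k = √(I/A) = √(66 223 719 / 9 120) = 85.21369 mm.

k_x ≈ 85.214 mm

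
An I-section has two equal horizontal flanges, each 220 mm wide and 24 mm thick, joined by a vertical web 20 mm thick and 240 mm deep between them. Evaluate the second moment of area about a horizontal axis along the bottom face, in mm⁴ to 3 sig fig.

Split into non-overlapping primitives; take the origin at the lower-left of the bounding box.
Bottom flange: 220 × 24, A = 5 280 mm², y = 12 mm, Ī = 253 440 mm⁴.
Web: 20 × 240, A = 4 800 mm², y = 144 mm, Ī = 23 040 000 mm⁴.
Top flange: 220 × 24, A = 5 280 mm², y = 276 mm, Ī = 253 440 mm⁴.
Transfer each piece to a horizontal axis along the bottom face using Ī + A·d² with d = y − 0:
  bottom flange: d = 12 mm → contributes +1 013 760 mm⁴
  web: d = 144 mm → contributes +122 572 800 mm⁴
  top flange: d = 276 mm → contributes +402 462 720 mm⁴
Total I = 526 049 280 mm⁴.

I_base ≈ 5.26 × 10⁸ mm⁴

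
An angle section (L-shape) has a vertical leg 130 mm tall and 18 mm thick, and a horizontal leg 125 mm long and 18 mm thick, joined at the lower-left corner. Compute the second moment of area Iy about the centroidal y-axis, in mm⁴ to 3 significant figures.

Iy ≈ 6.03 × 10⁶ mm⁴

Break the section into simple shapes (no overlaps), measuring from the bottom-left corner of the bounding box.
Vertical leg: 18 × 130, A = 2 340 mm², x = 9 mm, Ī = 63 180 mm⁴.
Horizontal leg (remainder): 107 × 18, A = 1 926 mm², x = 71.5 mm, Ī = 1 837 565 mm⁴.
Centroid: x̄ = ΣA·x / ΣA = 37.217 mm.
Transfer each piece to the centroidal y-axis using Ī + A·d² with d = x − 37.217:
  vertical leg: d = -28.217 mm → contributes +1 926 325 mm⁴
  horizontal leg (remainder): d = 34.283 mm → contributes +4 101 199 mm⁴
Total I = 6 027 525 mm⁴.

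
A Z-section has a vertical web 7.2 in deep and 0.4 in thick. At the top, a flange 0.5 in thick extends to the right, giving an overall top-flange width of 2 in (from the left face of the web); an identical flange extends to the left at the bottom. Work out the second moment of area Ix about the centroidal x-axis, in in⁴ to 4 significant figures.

Split into non-overlapping primitives; take the origin at the lower-left of the bounding box.
Web: 0.4 × 7.2, A = 2.88 in², y = 3.6 in, Ī = 12.4416 in⁴.
Top flange (beyond web): 1.6 × 0.5, A = 0.8 in², y = 6.95 in, Ī = 0.0166667 in⁴.
Bottom flange (beyond web): 1.6 × 0.5, A = 0.8 in², y = 0.25 in, Ī = 0.0166667 in⁴.
Centroid: ȳ = ΣA·y / ΣA = 3.6 in.
Transfer each piece to the centroidal x-axis using Ī + A·d² with d = y − 3.6:
  web: d = 0 in → contributes +12.4416 in⁴
  top flange (beyond web): d = 3.35 in → contributes +8.99467 in⁴
  bottom flange (beyond web): d = -3.35 in → contributes +8.99467 in⁴
Total I = 30.4309 in⁴.

Ix ≈ 30.43 in⁴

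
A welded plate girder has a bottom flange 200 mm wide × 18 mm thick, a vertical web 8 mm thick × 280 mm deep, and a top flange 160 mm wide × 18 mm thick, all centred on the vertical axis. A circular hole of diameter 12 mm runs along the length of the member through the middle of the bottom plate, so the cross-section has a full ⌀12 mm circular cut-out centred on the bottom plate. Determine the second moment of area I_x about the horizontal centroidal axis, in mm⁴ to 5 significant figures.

Break the section into simple shapes (no overlaps), measuring from the bottom-left corner of the bounding box.
Bottom plate: 200 × 18, A = 3 600 mm², y = 9 mm, Ī = 97 200 mm⁴.
Web plate: 8 × 280, A = 2 240 mm², y = 158 mm, Ī = 14 634 667 mm⁴.
Top plate: 160 × 18, A = 2 880 mm², y = 307 mm, Ī = 77 760 mm⁴.
Hole (subtracted): ⌀12, A = 113.0973 mm², y = 9 mm, Ī = 1017.876 mm⁴.
Centroid: ȳ = ΣA·y / ΣA = 147.4935 mm.
Transfer each piece to the horizontal centroidal axis using Ī + A·d² with d = y − 147.4935:
  bottom plate: d = -138.4935 mm → contributes +69 146 810 mm⁴
  web plate: d = 10.50651 mm → contributes +14 881 933 mm⁴
  top plate: d = 159.5065 mm → contributes +73 351 660 mm⁴
  hole: d = -138.4935 mm → contributes −2 170 275 mm⁴
Total I = 155 210 127 mm⁴.

I_x ≈ 1.5521 × 10⁸ mm⁴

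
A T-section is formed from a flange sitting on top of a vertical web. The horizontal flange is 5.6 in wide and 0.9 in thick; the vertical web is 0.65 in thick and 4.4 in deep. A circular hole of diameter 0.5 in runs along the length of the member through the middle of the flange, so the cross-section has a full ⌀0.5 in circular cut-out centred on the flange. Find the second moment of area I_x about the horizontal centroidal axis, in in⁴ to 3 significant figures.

I_x ≈ 17.6 in⁴

Break the section into simple shapes (no overlaps), measuring from the bottom-left corner of the bounding box.
Flange: 5.6 × 0.9, A = 5.04 in², y = 4.85 in, Ī = 0.3402 in⁴.
Web: 0.65 × 4.4, A = 2.86 in², y = 2.2 in, Ī = 4.6141 in⁴.
Hole (subtracted): ⌀0.5, A = 0.19635 in², y = 4.85 in, Ī = 0.003068 in⁴.
Centroid: ȳ = ΣA·y / ΣA = 3.8662 in.
Transfer each piece to the horizontal centroidal axis using Ī + A·d² with d = y − 3.8662:
  flange: d = 0.98382 in → contributes +5.2184 in⁴
  web: d = -1.6662 in → contributes +12.554 in⁴
  hole: d = 0.98382 in → contributes −0.19311 in⁴
Total I = 17.579 in⁴.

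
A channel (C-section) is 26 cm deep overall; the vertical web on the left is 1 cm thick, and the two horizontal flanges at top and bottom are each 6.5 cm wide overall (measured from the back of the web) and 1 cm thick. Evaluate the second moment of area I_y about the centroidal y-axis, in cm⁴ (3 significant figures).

I_y ≈ 112 cm⁴

Decompose the section into non-overlapping parts with the origin at the bottom-left of its bounding rectangle.
Web: 1 × 26, A = 26 cm², x = 0.5 cm, Ī = 2.1667 cm⁴.
Top flange (beyond web): 5.5 × 1, A = 5.5 cm², x = 3.75 cm, Ī = 13.865 cm⁴.
Bottom flange (beyond web): 5.5 × 1, A = 5.5 cm², x = 3.75 cm, Ī = 13.865 cm⁴.
Centroid: x̄ = ΣA·x / ΣA = 1.4662 cm.
Transfer each piece to the centroidal y-axis using Ī + A·d² with d = x − 1.4662:
  web: d = -0.96622 cm → contributes +26.44 cm⁴
  top flange (beyond web): d = 2.2838 cm → contributes +42.551 cm⁴
  bottom flange (beyond web): d = 2.2838 cm → contributes +42.551 cm⁴
Total I = 111.54 cm⁴.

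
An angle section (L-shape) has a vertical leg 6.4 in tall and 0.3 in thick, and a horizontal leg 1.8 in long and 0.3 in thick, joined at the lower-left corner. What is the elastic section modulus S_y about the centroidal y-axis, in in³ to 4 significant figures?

Break the section into simple shapes (no overlaps), measuring from the bottom-left corner of the bounding box.
Vertical leg: 0.3 × 6.4, A = 1.92 in², x = 0.15 in, Ī = 0.0144 in⁴.
Horizontal leg (remainder): 1.5 × 0.3, A = 0.45 in², x = 1.05 in, Ī = 0.084375 in⁴.
Centroid: x̄ = ΣA·x / ΣA = 0.320886 in.
Transfer each piece to the centroidal y-axis using Ī + A·d² with d = x − 0.320886:
  vertical leg: d = -0.170886 in → contributes +0.0704679 in⁴
  horizontal leg (remainder): d = 0.729114 in → contributes +0.323598 in⁴
Total I = 0.394066 in⁴.
Extreme fibre distance c = 1.47911 in; S = I/c = 0.26642 in³.

S_y ≈ 0.2664 in³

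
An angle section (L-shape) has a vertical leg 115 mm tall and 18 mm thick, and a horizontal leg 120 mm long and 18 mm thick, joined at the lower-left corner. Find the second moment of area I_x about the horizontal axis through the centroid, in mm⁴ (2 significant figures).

Break the section into simple shapes (no overlaps), measuring from the bottom-left corner of the bounding box.
Vertical leg: 18 × 115, A = 2 070 mm², y = 57.5 mm, Ī = 2 281 313 mm⁴.
Horizontal leg (remainder): 102 × 18, A = 1 836 mm², y = 9 mm, Ī = 49 572 mm⁴.
Centroid: ȳ = ΣA·y / ΣA = 34.7 mm.
Transfer each piece to the horizontal axis through the centroid using Ī + A·d² with d = y − 34.7:
  vertical leg: d = 22.8 mm → contributes +3 357 120 mm⁴
  horizontal leg (remainder): d = -25.7 mm → contributes +1 262 493 mm⁴
Total I = 4 619 613 mm⁴.

I_x ≈ 4.6 × 10⁶ mm⁴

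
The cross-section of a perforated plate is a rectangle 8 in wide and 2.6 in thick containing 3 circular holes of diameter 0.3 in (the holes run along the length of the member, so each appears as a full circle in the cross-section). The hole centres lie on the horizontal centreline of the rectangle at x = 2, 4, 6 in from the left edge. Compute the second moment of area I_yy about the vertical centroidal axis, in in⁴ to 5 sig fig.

Treat the section as a set of non-overlapping primitives; coordinates are from the bounding-box lower-left.
Plate: 8 × 2.6, A = 20.8 in², x = 4 in, Ī = 110.9333 in⁴.
Hole 1 (subtracted): ⌀0.3, A = 0.07068583 in², x = 2 in, Ī = 0.0003976078 in⁴.
Hole 2 (subtracted): ⌀0.3, A = 0.07068583 in², x = 4 in, Ī = 0.0003976078 in⁴.
Hole 3 (subtracted): ⌀0.3, A = 0.07068583 in², x = 6 in, Ī = 0.0003976078 in⁴.
By symmetry the centroid is at mid-width, x̄ = 4 in.
Transfer each piece to the vertical centroidal axis using Ī + A·d² with d = x − 4:
  plate: d = 0 in → contributes +110.9333 in⁴
  hole 1: d = -2 in → contributes −0.2831409 in⁴
  hole 2: d = 0 in → contributes −0.0003976078 in⁴
  hole 3: d = 2 in → contributes −0.2831409 in⁴
Total I = 110.3667 in⁴.

I_yy ≈ 110.37 in⁴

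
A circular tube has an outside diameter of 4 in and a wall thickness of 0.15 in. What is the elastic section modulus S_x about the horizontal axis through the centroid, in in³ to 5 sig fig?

S_x ≈ 1.6833 in³

Decompose the section into non-overlapping parts with the origin at the bottom-left of its bounding rectangle.
Outer circle: ⌀4, A = 12.56637 in², y = 2 in, Ī = 12.56637 in⁴.
Bore (subtracted): ⌀3.7, A = 10.7521 in², y = 2 in, Ī = 9.199766 in⁴.
By symmetry the centroid is at mid-height, ȳ = 2 in.
All pieces are centred on the horizontal axis through the centroid, so I = ΣĪ (holes subtracted) = 3.366604 in⁴.
Extreme fibre distance c = 2 in; S = I/c = 1.683302 in³.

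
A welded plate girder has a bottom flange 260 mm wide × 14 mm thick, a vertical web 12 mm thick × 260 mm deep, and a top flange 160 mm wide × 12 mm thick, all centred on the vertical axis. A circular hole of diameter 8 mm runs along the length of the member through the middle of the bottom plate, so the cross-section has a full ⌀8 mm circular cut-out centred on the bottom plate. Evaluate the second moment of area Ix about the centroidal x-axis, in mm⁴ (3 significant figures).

Ix ≈ 1.14 × 10⁸ mm⁴

Treat the section as a set of non-overlapping primitives; coordinates are from the bounding-box lower-left.
Bottom plate: 260 × 14, A = 3 640 mm², y = 7 mm, Ī = 59 453 mm⁴.
Web plate: 12 × 260, A = 3 120 mm², y = 144 mm, Ī = 17 576 000 mm⁴.
Top plate: 160 × 12, A = 1 920 mm², y = 280 mm, Ī = 23 040 mm⁴.
Hole (subtracted): ⌀8, A = 50.265 mm², y = 7 mm, Ī = 201.06 mm⁴.
Centroid: ȳ = ΣA·y / ΣA = 117.27 mm.
Transfer each piece to the centroidal x-axis using Ī + A·d² with d = y − 117.27:
  bottom plate: d = -110.27 mm → contributes +44 319 858 mm⁴
  web plate: d = 26.73 mm → contributes +19 805 234 mm⁴
  top plate: d = 162.73 mm → contributes +50 866 721 mm⁴
  hole: d = -110.27 mm → contributes −611 402 mm⁴
Total I = 114 380 411 mm⁴.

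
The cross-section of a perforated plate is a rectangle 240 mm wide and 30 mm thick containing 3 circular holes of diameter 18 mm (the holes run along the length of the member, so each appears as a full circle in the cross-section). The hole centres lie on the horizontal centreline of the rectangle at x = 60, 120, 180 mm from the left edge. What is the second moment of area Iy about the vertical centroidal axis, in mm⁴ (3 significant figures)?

Split into non-overlapping primitives; take the origin at the lower-left of the bounding box.
Plate: 240 × 30, A = 7 200 mm², x = 120 mm, Ī = 34 560 000 mm⁴.
Hole 1 (subtracted): ⌀18, A = 254.47 mm², x = 60 mm, Ī = 5 153 mm⁴.
Hole 2 (subtracted): ⌀18, A = 254.47 mm², x = 120 mm, Ī = 5 153 mm⁴.
Hole 3 (subtracted): ⌀18, A = 254.47 mm², x = 180 mm, Ī = 5 153 mm⁴.
By symmetry the centroid is at mid-width, x̄ = 120 mm.
Transfer each piece to the vertical centroidal axis using Ī + A·d² with d = x − 120:
  plate: d = 0 mm → contributes +34 560 000 mm⁴
  hole 1: d = -60 mm → contributes −921 241 mm⁴
  hole 2: d = 0 mm → contributes −5 153 mm⁴
  hole 3: d = 60 mm → contributes −921 241 mm⁴
Total I = 32 712 364 mm⁴.

Iy ≈ 3.27 × 10⁷ mm⁴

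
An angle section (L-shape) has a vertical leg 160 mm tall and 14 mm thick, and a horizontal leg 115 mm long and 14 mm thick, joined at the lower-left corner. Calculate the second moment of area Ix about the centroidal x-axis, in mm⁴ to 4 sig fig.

Ix ≈ 9.421 × 10⁶ mm⁴

Decompose the section into non-overlapping parts with the origin at the bottom-left of its bounding rectangle.
Vertical leg: 14 × 160, A = 2 240 mm², y = 80 mm, Ī = 4 778 667 mm⁴.
Horizontal leg (remainder): 101 × 14, A = 1 414 mm², y = 7 mm, Ī = 23095.3 mm⁴.
Centroid: ȳ = ΣA·y / ΣA = 51.751 mm.
Transfer each piece to the centroidal x-axis using Ī + A·d² with d = y − 51.751:
  vertical leg: d = 28.249 mm → contributes +6 566 205 mm⁴
  horizontal leg (remainder): d = -44.751 mm → contributes +2 854 840 mm⁴
Total I = 9 421 045 mm⁴.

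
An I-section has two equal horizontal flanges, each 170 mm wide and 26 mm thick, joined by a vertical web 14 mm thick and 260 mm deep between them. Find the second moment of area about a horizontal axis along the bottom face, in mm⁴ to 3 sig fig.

Break the section into simple shapes (no overlaps), measuring from the bottom-left corner of the bounding box.
Bottom flange: 170 × 26, A = 4 420 mm², y = 13 mm, Ī = 248 993 mm⁴.
Web: 14 × 260, A = 3 640 mm², y = 156 mm, Ī = 20 505 333 mm⁴.
Top flange: 170 × 26, A = 4 420 mm², y = 299 mm, Ī = 248 993 mm⁴.
Transfer each piece to the bottom edge using Ī + A·d² with d = y − 0:
  bottom flange: d = 13 mm → contributes +995 973 mm⁴
  web: d = 156 mm → contributes +109 088 373 mm⁴
  top flange: d = 299 mm → contributes +395 401 413 mm⁴
Total I = 505 485 760 mm⁴.

I_base ≈ 5.05 × 10⁸ mm⁴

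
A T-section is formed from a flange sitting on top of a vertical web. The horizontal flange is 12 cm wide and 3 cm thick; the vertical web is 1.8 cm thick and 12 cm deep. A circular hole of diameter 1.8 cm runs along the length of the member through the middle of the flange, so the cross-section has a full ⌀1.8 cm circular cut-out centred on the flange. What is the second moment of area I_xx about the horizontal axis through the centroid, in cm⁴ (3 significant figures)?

Decompose the section into non-overlapping parts with the origin at the bottom-left of its bounding rectangle.
Flange: 12 × 3, A = 36 cm², y = 13.5 cm, Ī = 27 cm⁴.
Web: 1.8 × 12, A = 21.6 cm², y = 6 cm, Ī = 259.2 cm⁴.
Hole (subtracted): ⌀1.8, A = 2.5447 cm², y = 13.5 cm, Ī = 0.5153 cm⁴.
Centroid: ȳ = ΣA·y / ΣA = 10.558 cm.
Transfer each piece to the horizontal axis through the centroid using Ī + A·d² with d = y − 10.558:
  flange: d = 2.9425 cm → contributes +338.7 cm⁴
  web: d = -4.5575 cm → contributes +707.85 cm⁴
  hole: d = 2.9425 cm → contributes −22.548 cm⁴
Total I = 1 024 cm⁴.

I_xx ≈ 1020 cm⁴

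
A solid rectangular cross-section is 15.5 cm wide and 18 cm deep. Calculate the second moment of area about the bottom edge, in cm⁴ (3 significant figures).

The section: 15.5 × 18, A = 279 cm², y = 9 cm, Ī = 7 533 cm⁴.
Transfer it to a horizontal axis along the bottom face using Ī + A·d² with d = y − 0:
  the section: d = 9 cm → contributes +30 132 cm⁴
Total I = 30 132 cm⁴.

I_base ≈ 3.01 × 10⁴ cm⁴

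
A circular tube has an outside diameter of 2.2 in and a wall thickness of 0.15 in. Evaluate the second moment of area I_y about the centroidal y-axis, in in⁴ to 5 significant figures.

I_y ≈ 0.51019 in⁴

Treat the section as a set of non-overlapping primitives; coordinates are from the bounding-box lower-left.
Outer circle: ⌀2.2, A = 3.801327 in², x = 1.1 in, Ī = 1.149901 in⁴.
Bore (subtracted): ⌀1.9, A = 2.835287 in², x = 1.1 in, Ī = 0.6397117 in⁴.
By symmetry the centroid is at mid-width, x̄ = 1.1 in.
All pieces are centred on the centroidal y-axis, so I = ΣĪ (holes subtracted) = 0.5101897 in⁴.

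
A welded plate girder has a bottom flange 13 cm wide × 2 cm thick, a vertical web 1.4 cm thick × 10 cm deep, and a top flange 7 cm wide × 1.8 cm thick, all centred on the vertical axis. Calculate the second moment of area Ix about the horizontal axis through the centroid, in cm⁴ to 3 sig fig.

Treat the section as a set of non-overlapping primitives; coordinates are from the bounding-box lower-left.
Bottom plate: 13 × 2, A = 26 cm², y = 1 cm, Ī = 8.6667 cm⁴.
Web plate: 1.4 × 10, A = 14 cm², y = 7 cm, Ī = 116.67 cm⁴.
Top plate: 7 × 1.8, A = 12.6 cm², y = 12.9 cm, Ī = 3.402 cm⁴.
Centroid: ȳ = ΣA·y / ΣA = 5.4475 cm.
Transfer each piece to the horizontal axis through the centroid using Ī + A·d² with d = y − 5.4475:
  bottom plate: d = -4.4475 cm → contributes +522.96 cm⁴
  web plate: d = 1.5525 cm → contributes +150.41 cm⁴
  top plate: d = 7.4525 cm → contributes +703.2 cm⁴
Total I = 1376.6 cm⁴.

Ix ≈ 1380 cm⁴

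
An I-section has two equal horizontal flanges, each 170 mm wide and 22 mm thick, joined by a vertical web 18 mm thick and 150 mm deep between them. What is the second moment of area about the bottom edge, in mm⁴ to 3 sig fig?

Decompose the section into non-overlapping parts with the origin at the bottom-left of its bounding rectangle.
Bottom flange: 170 × 22, A = 3 740 mm², y = 11 mm, Ī = 150 847 mm⁴.
Web: 18 × 150, A = 2 700 mm², y = 97 mm, Ī = 5 062 500 mm⁴.
Top flange: 170 × 22, A = 3 740 mm², y = 183 mm, Ī = 150 847 mm⁴.
Transfer each piece to the bottom edge using Ī + A·d² with d = y − 0:
  bottom flange: d = 11 mm → contributes +603 387 mm⁴
  web: d = 97 mm → contributes +30 466 800 mm⁴
  top flange: d = 183 mm → contributes +125 399 707 mm⁴
Total I = 156 469 893 mm⁴.

I_base ≈ 1.56 × 10⁸ mm⁴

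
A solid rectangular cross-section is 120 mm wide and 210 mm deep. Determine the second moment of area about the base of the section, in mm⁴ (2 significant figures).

I_base ≈ 3.7 × 10⁸ mm⁴

The section: 120 × 210, A = 25 200 mm², y = 105 mm, Ī = 92 610 000 mm⁴.
Transfer it to the bottom edge using Ī + A·d² with d = y − 0:
  the section: d = 105 mm → contributes +370 440 000 mm⁴
Total I = 370 440 000 mm⁴.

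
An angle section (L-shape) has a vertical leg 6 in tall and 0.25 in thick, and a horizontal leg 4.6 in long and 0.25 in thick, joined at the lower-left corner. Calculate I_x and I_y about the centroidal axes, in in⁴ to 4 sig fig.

I_x ≈ 9.717 in⁴, I_y ≈ 5.058 in⁴

Decompose the section into non-overlapping parts with the origin at the bottom-left of its bounding rectangle.
Vertical leg: 0.25 × 6, A = 1.5 in², y = 3 in, Ī = 4.5 in⁴.
Horizontal leg (remainder): 4.35 × 0.25, A = 1.0875 in², y = 0.125 in, Ī = 0.00566406 in⁴.
Centroid: ȳ = ΣA·y / ΣA = 1.79167 in.
Transfer each piece to the centroidal x-axis using Ī + A·d² with d = y − 1.79167:
  vertical leg: d = 1.20833 in → contributes +6.6901 in⁴
  horizontal leg (remainder): d = -1.66667 in → contributes +3.0265 in⁴
Total I = 9.7166 in⁴.
For the y-axis: x̄ = 1.09167 in.
Repeating about the centroidal y-axis gives I_y = 5.05766 in⁴.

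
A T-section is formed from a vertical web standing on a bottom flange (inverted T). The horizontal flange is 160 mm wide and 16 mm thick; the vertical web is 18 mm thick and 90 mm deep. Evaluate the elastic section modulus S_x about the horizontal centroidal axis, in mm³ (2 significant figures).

S_x ≈ 5.1 × 10⁴ mm³

Split into non-overlapping primitives; take the origin at the lower-left of the bounding box.
Flange: 160 × 16, A = 2 560 mm², y = 8 mm, Ī = 54 613 mm⁴.
Web: 18 × 90, A = 1 620 mm², y = 61 mm, Ī = 1 093 500 mm⁴.
Centroid: ȳ = ΣA·y / ΣA = 28.54 mm.
Transfer each piece to the horizontal centroidal axis using Ī + A·d² with d = y − 28.54:
  flange: d = -20.54 mm → contributes +1 134 726 mm⁴
  web: d = 32.46 mm → contributes +2 800 345 mm⁴
Total I = 3 935 071 mm⁴.
Extreme fibre distance c = 77.46 mm; S = I/c = 50 802 mm³.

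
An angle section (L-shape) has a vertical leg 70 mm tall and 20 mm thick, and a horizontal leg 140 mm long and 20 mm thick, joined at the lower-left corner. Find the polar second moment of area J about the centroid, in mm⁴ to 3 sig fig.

J ≈ 8.46 × 10⁶ mm⁴

Decompose the section into non-overlapping parts with the origin at the bottom-left of its bounding rectangle.
Vertical leg: 20 × 70, A = 1 400 mm², y = 35 mm, Ī = 571 667 mm⁴.
Horizontal leg (remainder): 120 × 20, A = 2 400 mm², y = 10 mm, Ī = 80 000 mm⁴.
Centroid: ȳ = ΣA·y / ΣA = 19.211 mm.
Transfer each piece to the centroidal x-axis using Ī + A·d² with d = y − 19.211:
  vertical leg: d = 15.789 mm → contributes +920 697 mm⁴
  horizontal leg (remainder): d = -9.2105 mm → contributes +283 601 mm⁴
Total I = 1 204 298 mm⁴.
For the y-axis: x̄ = 54.211 mm.
Repeating about the centroidal y-axis gives I_y = 7 259 298 mm⁴.
Polar second moment: J = I_x + I_y = 8 463 596 mm⁴.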